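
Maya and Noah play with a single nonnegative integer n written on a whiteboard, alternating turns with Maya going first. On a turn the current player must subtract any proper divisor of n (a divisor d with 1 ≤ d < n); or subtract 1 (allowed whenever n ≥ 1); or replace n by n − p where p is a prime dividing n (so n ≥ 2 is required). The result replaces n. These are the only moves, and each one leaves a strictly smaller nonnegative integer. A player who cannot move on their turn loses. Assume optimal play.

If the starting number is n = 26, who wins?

Noah wins.

Build the W/L table. Terminal = L. A non-terminal position is W if it has a move to some L; otherwise it is L.
n=0: no move → L
n=1: →0(L), so W
n=2: →0(L), so W
n=3: →0(L), so W
n=4: →2(W), 3(W) — all W, so L
n=5: →0(L), so W
n=6: →4(L), so W
n=7: →0(L), so W
n=8: →4(L), so W
n=9: →6(W), 8(W) — all W, so L
n=10: →9(L), so W
n=11: →0(L), so W
n=12: →9(L), so W
n=13: →0(L), so W
n=14: →7(W), 12(W), 13(W) — all W, so L
n=15: →14(L), so W
n=16: →14(L), so W
n=17: →0(L), so W
n=18: →9(L), so W
n=19: →0(L), so W
n=20: →10(W), 15(W), 16(W), 18(W), 19(W) — all W, so L
n=21: →14(L), so W
n=22: →20(L), so W
n=23: →0(L), so W
n=24: →20(L), so W
n=25: →20(L), so W
n=26: →13(W), 24(W), 25(W) — all W, so L
Every move from 26 reaches a W position, so the mover loses.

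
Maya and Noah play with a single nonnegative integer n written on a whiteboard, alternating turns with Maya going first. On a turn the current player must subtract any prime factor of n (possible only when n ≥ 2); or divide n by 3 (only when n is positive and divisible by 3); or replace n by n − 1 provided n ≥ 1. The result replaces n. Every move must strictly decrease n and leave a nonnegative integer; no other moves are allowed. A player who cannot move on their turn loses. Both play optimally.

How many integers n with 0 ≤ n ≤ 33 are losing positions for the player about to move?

Build the W/L table. Terminal = L. A non-terminal position is W if it has a move to some L; otherwise it is L.
n=0: no move → L
n=1: reaches L-position 0 → W
n=2: reaches L-position 0 → W
n=3: reaches L-position 0 → W
n=4: only reaches 2(W), 3(W), all W → L
n=5: reaches L-position 0 → W
n=6: reaches L-position 4 → W
n=7: reaches L-position 0 → W
n=8: only reaches 6(W), 7(W), all W → L
n=9: reaches L-position 8 → W
n=10: reaches L-position 8 → W
n=11: reaches L-position 0 → W
n=12: reaches L-position 4 → W
n=13: reaches L-position 0 → W
n=14: only reaches 7(W), 12(W), 13(W), all W → L
n=15: reaches L-position 14 → W
n=16: reaches L-position 14 → W
n=17: reaches L-position 0 → W
n=18: only reaches 6(W), 15(W), 16(W), 17(W), all W → L
n=19: reaches L-position 0 → W
n=20: reaches L-position 18 → W
n=21: reaches L-position 14 → W
n=22: only reaches 11(W), 20(W), 21(W), all W → L
n=23: reaches L-position 0 → W
n=24: reaches L-position 8 → W
n=25: only reaches 20(W), 24(W), all W → L
n=26: reaches L-position 25 → W
n=27: only reaches 9(W), 24(W), 26(W), all W → L
n=28: reaches L-position 27 → W
n=29: reaches L-position 0 → W
n=30: reaches L-position 25 → W
n=31: reaches L-position 0 → W
n=32: only reaches 30(W), 31(W), all W → L
n=33: reaches L-position 22 → W
L entries with 0 ≤ n ≤ 33: n = 0, 4, 8, 14, 18, 22, 25, 27, 32; that makes 9.

9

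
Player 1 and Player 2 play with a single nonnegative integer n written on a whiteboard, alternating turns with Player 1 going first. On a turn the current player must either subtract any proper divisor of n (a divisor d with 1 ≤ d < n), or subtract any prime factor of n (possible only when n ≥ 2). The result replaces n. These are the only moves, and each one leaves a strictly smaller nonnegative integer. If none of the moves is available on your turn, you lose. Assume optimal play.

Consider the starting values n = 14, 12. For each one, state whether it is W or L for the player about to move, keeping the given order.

Positions with no move are L. A position that does have a move is losing for the player to move precisely when every available move leads to a winning position for the opponent. Fill in the labels:
n=0: no move → L
n=1: no move → L
n=2: can move to 0, which is L ⇒ W
n=3: can move to 0, which is L ⇒ W
n=4: moves to 2(W), 3(W); every one is W ⇒ L
n=5: can move to 0, which is L ⇒ W
n=6: can move to 4, which is L ⇒ W
n=7: can move to 0, which is L ⇒ W
n=8: can move to 4, which is L ⇒ W
n=9: moves to 6(W), 8(W); every one is W ⇒ L
n=10: can move to 9, which is L ⇒ W
n=11: can move to 0, which is L ⇒ W
n=12: can move to 9, which is L ⇒ W
n=13: can move to 0, which is L ⇒ W
n=14: moves to 7(W), 12(W), 13(W); every one is W ⇒ L

14: L, 12: W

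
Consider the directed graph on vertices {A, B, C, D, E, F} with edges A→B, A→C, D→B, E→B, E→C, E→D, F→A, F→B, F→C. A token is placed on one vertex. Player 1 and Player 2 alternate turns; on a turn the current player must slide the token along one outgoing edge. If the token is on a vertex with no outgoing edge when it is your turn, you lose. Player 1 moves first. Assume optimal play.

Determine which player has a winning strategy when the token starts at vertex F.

Player 1 wins.

Use the standard recursion: the mover loses at a terminal position; elsewhere, the mover wins exactly when some move hands the opponent an L position.
Every edge goes from a vertex to one that appears earlier in the order C, B, A, F, D, E, so processing vertices in that order labels each vertex after all of its successors.
C: no outgoing edge → L
B: no outgoing edge → L
A: can move to B, which is L ⇒ W
F: can move to B, which is L ⇒ W
D: can move to B, which is L ⇒ W
E: can move to B, which is L ⇒ W
From F Player 1 can move to B, reaching an L position.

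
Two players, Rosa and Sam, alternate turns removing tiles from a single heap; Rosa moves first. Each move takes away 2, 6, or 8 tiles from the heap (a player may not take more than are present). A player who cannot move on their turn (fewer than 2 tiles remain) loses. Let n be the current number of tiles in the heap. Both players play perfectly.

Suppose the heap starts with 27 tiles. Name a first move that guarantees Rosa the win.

Build the W/L table. Terminal = L. A non-terminal position is W if it has a move to some L; otherwise it is L.
n=0: no move → L
n=1: no move → L
n=2: W (go to 0, an L position)
n=3: W (go to 1, an L position)
n=4: L (sole option 2(W) is W)
n=5: L (sole option 3(W) is W)
n=6: W (go to 4, an L position)
n=7: W (go to 5, an L position)
n=8: W (go to 0, an L position)
n=9: W (go to 1, an L position)
n=10: W (go to 4, an L position)
n=11: W (go to 5, an L position)
n=12: W (go to 4, an L position)
n=13: W (go to 5, an L position)
n=14: L (options 12(W), 8(W), 6(W) are all W)
n=15: L (options 13(W), 9(W), 7(W) are all W)
n=16: W (go to 14, an L position)
n=17: W (go to 15, an L position)
n=18: L (options 16(W), 12(W), 10(W) are all W)
n=19: L (options 17(W), 13(W), 11(W) are all W)
n=20: W (go to 18, an L position)
n=21: W (go to 19, an L position)
n=22: W (go to 14, an L position)
n=23: W (go to 15, an L position)
n=24: W (go to 18, an L position)
n=25: W (go to 19, an L position)
n=26: W (go to 18, an L position)
n=27: W (go to 19, an L position)
From 27, the L positions reachable in one move are: 19.

Remove 8, leaving 19.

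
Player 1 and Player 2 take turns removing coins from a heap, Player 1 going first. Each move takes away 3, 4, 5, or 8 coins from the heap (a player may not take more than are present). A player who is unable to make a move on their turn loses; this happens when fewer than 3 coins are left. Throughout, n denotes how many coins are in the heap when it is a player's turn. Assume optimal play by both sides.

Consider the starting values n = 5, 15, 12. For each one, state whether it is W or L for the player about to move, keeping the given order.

Compute win/loss labels from the base case upward. A position with no move is L. Any other position is W if it can reach an L in one move, else L.
n=0: no move → L
n=1: no move → L
n=2: no move → L
n=3: W (go to 0, an L position)
n=4: W (go to 1, an L position)
n=5: W (go to 2, an L position)
n=6: W (go to 2, an L position)
n=7: W (go to 2, an L position)
n=8: W (go to 0, an L position)
n=9: W (go to 1, an L position)
n=10: W (go to 2, an L position)
n=11: L (options 8(W), 7(W), 6(W), 3(W) are all W)
n=12: L (options 9(W), 8(W), 7(W), 4(W) are all W)
n=13: L (options 10(W), 9(W), 8(W), 5(W) are all W)
n=14: W (go to 11, an L position)
n=15: W (go to 12, an L position)

5: W, 15: W, 12: L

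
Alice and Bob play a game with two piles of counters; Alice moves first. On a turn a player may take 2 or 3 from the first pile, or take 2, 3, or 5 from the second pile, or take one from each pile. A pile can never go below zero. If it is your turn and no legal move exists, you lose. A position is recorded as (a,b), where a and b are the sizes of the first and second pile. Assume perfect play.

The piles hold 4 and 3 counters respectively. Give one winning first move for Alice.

Move to (2,3).

Work bottom-up. With no move the player to move loses. Otherwise the position is W if at least one move leads to an L position for the opponent, and L if every move leads to a W.
No move ever increases a pile, so every position that can arise here has a ≤ 4 and b ≤ 3; it is enough to label the cells with 0 ≤ a ≤ 4 and 0 ≤ b ≤ 3.
Every move lowers a or b (never raises either), so fill the grid row by row in increasing a, and left to right within a row: each cell's successors are then already labelled.
      b=0  b=1  b=2  b=3
a=0:    L    L    W    W
a=1:    L    W    W    W
a=2:    W    W    L    L
a=3:    W    W    L    W
a=4:    W    L    W    W
Cells with no legal move (terminal, hence L): (0,0), (0,1), (1,0).
The remaining L cells, each justified by listing all of its moves:
(2,2): →(0,2)(W), (2,0)(W), (1,1)(W) — all W, so L
(2,3): →(0,3)(W), (2,1)(W), (2,0)(W), (1,2)(W) — all W, so L
(3,2): →(1,2)(W), (0,2)(W), (3,0)(W), (2,1)(W) — all W, so L
(4,1): →(2,1)(W), (1,1)(W), (3,0)(W) — all W, so L
Every other cell has at least one move into one of the L cells above, so it is W.
From (4,3), the L positions reachable in one move are: (2,3), (4,1), (3,2). Any move reaching one of these is winning.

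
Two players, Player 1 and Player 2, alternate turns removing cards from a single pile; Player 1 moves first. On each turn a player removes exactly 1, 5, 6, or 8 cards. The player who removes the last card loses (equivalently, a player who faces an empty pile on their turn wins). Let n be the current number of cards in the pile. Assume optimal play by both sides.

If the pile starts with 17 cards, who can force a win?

Player 1 wins.

Classify positions by backward induction: terminal positions (no move available) are W. From any other position, the mover wins iff some move reaches an L.
n=0: no move; the opponent has just taken the last card and therefore loses → W
n=1: L (sole option 0(W) is W)
n=2: W (go to 1, an L position)
n=3: L (sole option 2(W) is W)
n=4: W (go to 3, an L position)
n=5: L (options 4(W), 0(W) are all W)
n=6: W (go to 5, an L position)
n=7: W (go to 1, an L position)
n=8: W (go to 3, an L position)
n=9: W (go to 3, an L position)
n=10: W (go to 5, an L position)
n=11: W (go to 5, an L position)
n=12: L (options 11(W), 7(W), 6(W), 4(W) are all W)
n=13: W (go to 12, an L position)
n=14: L (options 13(W), 9(W), 8(W), 6(W) are all W)
n=15: W (go to 14, an L position)
n=16: L (options 15(W), 11(W), 10(W), 8(W) are all W)
n=17: W (go to 16, an L position)
From 17 Player 1 can remove 1, leaving 16, reaching an L position.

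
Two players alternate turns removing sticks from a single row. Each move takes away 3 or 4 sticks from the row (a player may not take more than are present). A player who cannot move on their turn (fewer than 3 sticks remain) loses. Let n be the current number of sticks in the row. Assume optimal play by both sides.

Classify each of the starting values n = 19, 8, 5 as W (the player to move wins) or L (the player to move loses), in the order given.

Build the W/L table. Terminal = L. A non-terminal position is W if it has a move to some L; otherwise it is L.
n=0: no move → L
n=1: no move → L
n=2: no move → L
n=3: W (go to 0, an L position)
n=4: W (go to 1, an L position)
n=5: W (go to 2, an L position)
n=6: W (go to 2, an L position)
n=7: L (options 4(W), 3(W) are all W)
n=8: L (options 5(W), 4(W) are all W)
n=9: L (options 6(W), 5(W) are all W)
n=10: W (go to 7, an L position)
n=11: W (go to 8, an L position)
n=12: W (go to 9, an L position)
n=13: W (go to 9, an L position)
n=14: L (options 11(W), 10(W) are all W)
n=15: L (options 12(W), 11(W) are all W)
n=16: L (options 13(W), 12(W) are all W)
n=17: W (go to 14, an L position)
n=18: W (go to 15, an L position)
n=19: W (go to 16, an L position)

19: W, 8: L, 5: W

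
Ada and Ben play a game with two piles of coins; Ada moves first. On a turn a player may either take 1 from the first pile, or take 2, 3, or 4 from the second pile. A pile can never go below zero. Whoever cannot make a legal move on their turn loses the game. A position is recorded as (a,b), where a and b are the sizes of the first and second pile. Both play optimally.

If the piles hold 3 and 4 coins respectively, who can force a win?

Ada wins.

Label each position W (a win for the player to move) or L (a loss). A position with no legal move is L; any other position is W exactly when some move reaches an L, and L when every move reaches a W.
No move ever increases a pile, so every position that can arise here has a ≤ 3 and b ≤ 4; it is enough to label the cells with 0 ≤ a ≤ 3 and 0 ≤ b ≤ 4.
Every move lowers a or b (never raises either), so fill the grid row by row in increasing a, and left to right within a row: each cell's successors are then already labelled.
      b=0  b=1  b=2  b=3  b=4
a=0:    L    L    W    W    W
a=1:    W    W    L    L    W
a=2:    L    L    W    W    W
a=3:    W    W    L    L    W
Cells with no legal move (terminal, hence L): (0,0), (0,1).
The remaining L cells, each justified by listing all of its moves:
(1,2): only reaches (0,2)(W), (1,0)(W), all W → L
(1,3): only reaches (0,3)(W), (1,1)(W), (1,0)(W), all W → L
(2,0): only reaches (1,0)(W), which is W → L
(2,1): only reaches (1,1)(W), which is W → L
(3,2): only reaches (2,2)(W), (3,0)(W), all W → L
(3,3): only reaches (2,3)(W), (3,1)(W), (3,0)(W), all W → L
Every other cell has at least one move into one of the L cells above, so it is W.
From (3,4) Ada can move to (3,2), reaching an L position.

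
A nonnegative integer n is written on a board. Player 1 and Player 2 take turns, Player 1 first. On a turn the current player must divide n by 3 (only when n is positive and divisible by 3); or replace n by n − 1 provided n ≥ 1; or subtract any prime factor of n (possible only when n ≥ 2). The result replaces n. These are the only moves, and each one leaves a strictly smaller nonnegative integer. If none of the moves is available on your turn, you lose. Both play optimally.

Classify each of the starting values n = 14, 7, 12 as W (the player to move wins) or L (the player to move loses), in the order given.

Use the standard recursion: the mover loses at a terminal position; elsewhere, the mover wins exactly when some move hands the opponent an L position.
n=0: no move → L
n=1: can move to 0, which is L ⇒ W
n=2: can move to 0, which is L ⇒ W
n=3: can move to 0, which is L ⇒ W
n=4: moves to 2(W), 3(W); every one is W ⇒ L
n=5: can move to 0, which is L ⇒ W
n=6: can move to 4, which is L ⇒ W
n=7: can move to 0, which is L ⇒ W
n=8: moves to 6(W), 7(W); every one is W ⇒ L
n=9: can move to 8, which is L ⇒ W
n=10: can move to 8, which is L ⇒ W
n=11: can move to 0, which is L ⇒ W
n=12: can move to 4, which is L ⇒ W
n=13: can move to 0, which is L ⇒ W
n=14: moves to 7(W), 12(W), 13(W); every one is W ⇒ L

14: L, 7: W, 12: W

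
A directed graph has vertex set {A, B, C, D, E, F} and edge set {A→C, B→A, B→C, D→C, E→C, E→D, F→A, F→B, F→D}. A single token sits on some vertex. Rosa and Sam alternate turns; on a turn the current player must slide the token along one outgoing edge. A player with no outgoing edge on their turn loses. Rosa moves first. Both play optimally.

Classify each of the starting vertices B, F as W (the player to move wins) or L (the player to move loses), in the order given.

Label each position W (a win for the player to move) or L (a loss). A position with no legal move is L; any other position is W exactly when some move reaches an L, and L when every move reaches a W.
Every edge goes from a vertex to one that appears earlier in the order C, A, D, B, F, E, so processing vertices in that order labels each vertex after all of its successors.
C: no outgoing edge → L
A: can move to C, which is L ⇒ W
D: can move to C, which is L ⇒ W
B: can move to C, which is L ⇒ W
F: moves to B(W), D(W), A(W); every one is W ⇒ L
E: can move to C, which is L ⇒ W

B: W, F: L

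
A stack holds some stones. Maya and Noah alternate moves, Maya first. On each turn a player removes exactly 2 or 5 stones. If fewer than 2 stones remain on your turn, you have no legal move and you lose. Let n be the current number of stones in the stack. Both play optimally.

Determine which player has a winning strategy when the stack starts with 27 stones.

Maya wins.

Build the W/L table. Terminal = L. A non-terminal position is W if it has a move to some L; otherwise it is L.
n=0: no move → L
n=1: no move → L
n=2: can move to 0, which is L ⇒ W
n=3: can move to 1, which is L ⇒ W
n=4: the only move is to 2(W), a W ⇒ L
n=5: can move to 0, which is L ⇒ W
n=6: can move to 4, which is L ⇒ W
n=7: moves to 5(W), 2(W); every one is W ⇒ L
n=8: moves to 6(W), 3(W); every one is W ⇒ L
n=9: can move to 7, which is L ⇒ W
n=10: can move to 8, which is L ⇒ W
n=11: moves to 9(W), 6(W); every one is W ⇒ L
n=12: can move to 7, which is L ⇒ W
n=13: can move to 11, which is L ⇒ W
n=14: moves to 12(W), 9(W); every one is W ⇒ L
n=15: moves to 13(W), 10(W); every one is W ⇒ L
n=16: can move to 14, which is L ⇒ W
n=17: can move to 15, which is L ⇒ W
n=18: moves to 16(W), 13(W); every one is W ⇒ L
n=19: can move to 14, which is L ⇒ W
n=20: can move to 18, which is L ⇒ W
n=21: moves to 19(W), 16(W); every one is W ⇒ L
n=22: moves to 20(W), 17(W); every one is W ⇒ L
n=23: can move to 21, which is L ⇒ W
n=24: can move to 22, which is L ⇒ W
n=25: moves to 23(W), 20(W); every one is W ⇒ L
n=26: can move to 21, which is L ⇒ W
n=27: can move to 25, which is L ⇒ W
The starting position 27 is W: Maya should remove 2, leaving 25, handing over an L position.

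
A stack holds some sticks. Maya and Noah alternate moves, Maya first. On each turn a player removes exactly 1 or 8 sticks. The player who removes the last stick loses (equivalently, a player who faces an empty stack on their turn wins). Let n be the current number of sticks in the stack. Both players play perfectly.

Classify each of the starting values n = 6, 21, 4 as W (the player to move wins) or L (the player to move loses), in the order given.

6: W, 21: L, 4: W

Compute win/loss labels from the base case upward. A position with no move is W. Any other position is W if it can reach an L in one move, else L.
n=0: no move; the opponent has just taken the last stick and therefore loses → W
n=1: the only move is to 0(W), a W ⇒ L
n=2: can move to 1, which is L ⇒ W
n=3: the only move is to 2(W), a W ⇒ L
n=4: can move to 3, which is L ⇒ W
n=5: the only move is to 4(W), a W ⇒ L
n=6: can move to 5, which is L ⇒ W
n=7: the only move is to 6(W), a W ⇒ L
n=8: can move to 7, which is L ⇒ W
n=9: can move to 1, which is L ⇒ W
n=10: moves to 9(W), 2(W); every one is W ⇒ L
n=11: can move to 10, which is L ⇒ W
n=12: moves to 11(W), 4(W); every one is W ⇒ L
n=13: can move to 12, which is L ⇒ W
n=14: moves to 13(W), 6(W); every one is W ⇒ L
n=15: can move to 14, which is L ⇒ W
n=16: moves to 15(W), 8(W); every one is W ⇒ L
n=17: can move to 16, which is L ⇒ W
n=18: can move to 10, which is L ⇒ W
n=19: moves to 18(W), 11(W); every one is W ⇒ L
n=20: can move to 19, which is L ⇒ W
n=21: moves to 20(W), 13(W); every one is W ⇒ L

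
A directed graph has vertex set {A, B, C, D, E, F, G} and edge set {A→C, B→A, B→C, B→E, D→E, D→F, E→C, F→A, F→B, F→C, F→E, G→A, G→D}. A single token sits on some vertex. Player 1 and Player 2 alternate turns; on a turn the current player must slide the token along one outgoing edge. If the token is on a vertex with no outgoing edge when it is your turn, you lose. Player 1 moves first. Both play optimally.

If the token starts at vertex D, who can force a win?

Work bottom-up. With no move the player to move loses. Otherwise the position is W if at least one move leads to an L position for the opponent, and L if every move leads to a W.
Every edge goes from a vertex to one that appears earlier in the order C, A, E, B, F, D, G, so processing vertices in that order labels each vertex after all of its successors.
C: no outgoing edge → L
A: reaches L-position C → W
E: reaches L-position C → W
B: reaches L-position C → W
F: reaches L-position C → W
D: only reaches F(W), E(W), all W → L
G: reaches L-position D → W
The starting position D is L: whatever Player 1 does, the opponent receives a W position.

Player 2 wins.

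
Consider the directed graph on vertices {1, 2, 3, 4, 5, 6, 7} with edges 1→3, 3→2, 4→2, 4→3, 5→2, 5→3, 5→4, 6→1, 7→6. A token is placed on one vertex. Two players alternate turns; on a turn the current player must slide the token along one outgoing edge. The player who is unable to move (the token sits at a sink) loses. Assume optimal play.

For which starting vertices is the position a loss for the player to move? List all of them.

Compute win/loss labels from the base case upward. A position with no move is L. Any other position is W if it can reach an L in one move, else L.
Every edge goes from a vertex to one that appears earlier in the order 2, 3, 4, 5, 1, 6, 7, so processing vertices in that order labels each vertex after all of its successors.
2: no outgoing edge → L
3: reaches L-position 2 → W
4: reaches L-position 2 → W
5: reaches L-position 2 → W
1: only reaches 3(W), which is W → L
6: reaches L-position 1 → W
7: only reaches 6(W), which is W → L
Reading off the rows marked L gives the requested list; there are 3 such vertices.

1, 2, 7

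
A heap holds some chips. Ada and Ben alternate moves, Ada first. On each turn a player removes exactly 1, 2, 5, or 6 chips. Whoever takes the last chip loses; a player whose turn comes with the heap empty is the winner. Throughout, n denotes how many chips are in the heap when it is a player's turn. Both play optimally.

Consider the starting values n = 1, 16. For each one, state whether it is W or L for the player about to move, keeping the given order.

Build the W/L table. Terminal = W. A non-terminal position is W if it has a move to some L; otherwise it is L.
n=0: no move; the opponent has just taken the last chip and therefore loses → W
n=1: L (sole option 0(W) is W)
n=2: W (go to 1, an L position)
n=3: W (go to 1, an L position)
n=4: L (options 3(W), 2(W) are all W)
n=5: W (go to 4, an L position)
n=6: W (go to 4, an L position)
n=7: W (go to 1, an L position)
n=8: L (options 7(W), 6(W), 3(W), 2(W) are all W)
n=9: W (go to 8, an L position)
n=10: W (go to 8, an L position)
n=11: L (options 10(W), 9(W), 6(W), 5(W) are all W)
n=12: W (go to 11, an L position)
n=13: W (go to 11, an L position)
n=14: W (go to 8, an L position)
n=15: L (options 14(W), 13(W), 10(W), 9(W) are all W)
n=16: W (go to 15, an L position)

1: L, 16: W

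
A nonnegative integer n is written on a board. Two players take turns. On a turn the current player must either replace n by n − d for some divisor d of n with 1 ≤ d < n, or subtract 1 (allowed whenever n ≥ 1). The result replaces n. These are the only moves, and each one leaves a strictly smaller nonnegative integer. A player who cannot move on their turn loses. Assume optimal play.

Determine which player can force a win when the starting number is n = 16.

The first player wins.

Positions with no move are L. A position that does have a move is losing for the player to move precisely when every available move leads to a winning position for the opponent. Fill in the labels:
n=0: no move → L
n=1: can move to 0, which is L ⇒ W
n=2: the only move is to 1(W), a W ⇒ L
n=3: can move to 2, which is L ⇒ W
n=4: can move to 2, which is L ⇒ W
n=5: the only move is to 4(W), a W ⇒ L
n=6: can move to 5, which is L ⇒ W
n=7: the only move is to 6(W), a W ⇒ L
n=8: can move to 7, which is L ⇒ W
n=9: moves to 6(W), 8(W); every one is W ⇒ L
n=10: can move to 5, which is L ⇒ W
n=11: the only move is to 10(W), a W ⇒ L
n=12: can move to 9, which is L ⇒ W
n=13: the only move is to 12(W), a W ⇒ L
n=14: can move to 7, which is L ⇒ W
n=15: moves to 10(W), 12(W), 14(W); every one is W ⇒ L
n=16: can move to 15, which is L ⇒ W
The starting position 16 is W: the player to move should move to 15, handing over an L position.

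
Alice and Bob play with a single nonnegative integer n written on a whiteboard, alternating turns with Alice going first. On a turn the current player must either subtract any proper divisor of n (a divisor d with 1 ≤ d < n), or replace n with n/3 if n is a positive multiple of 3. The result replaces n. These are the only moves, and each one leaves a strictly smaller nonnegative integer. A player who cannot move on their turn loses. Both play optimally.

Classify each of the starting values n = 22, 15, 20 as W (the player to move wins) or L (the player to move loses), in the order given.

22: W, 15: L, 20: W

Positions with no move are L. A position that does have a move is losing for the player to move precisely when every available move leads to a winning position for the opponent. Fill in the labels:
n=0: no move → L
n=1: no move → L
n=2: can move to 1, which is L ⇒ W
n=3: can move to 1, which is L ⇒ W
n=4: moves to 2(W), 3(W); every one is W ⇒ L
n=5: can move to 4, which is L ⇒ W
n=6: can move to 4, which is L ⇒ W
n=7: the only move is to 6(W), a W ⇒ L
n=8: can move to 4, which is L ⇒ W
n=9: moves to 3(W), 6(W), 8(W); every one is W ⇒ L
n=10: can move to 9, which is L ⇒ W
n=11: the only move is to 10(W), a W ⇒ L
n=12: can move to 4, which is L ⇒ W
n=13: the only move is to 12(W), a W ⇒ L
n=14: can move to 7, which is L ⇒ W
n=15: moves to 5(W), 10(W), 12(W), 14(W); every one is W ⇒ L
n=16: can move to 15, which is L ⇒ W
n=17: the only move is to 16(W), a W ⇒ L
n=18: can move to 9, which is L ⇒ W
n=19: the only move is to 18(W), a W ⇒ L
n=20: can move to 15, which is L ⇒ W
n=21: can move to 7, which is L ⇒ W
n=22: can move to 11, which is L ⇒ W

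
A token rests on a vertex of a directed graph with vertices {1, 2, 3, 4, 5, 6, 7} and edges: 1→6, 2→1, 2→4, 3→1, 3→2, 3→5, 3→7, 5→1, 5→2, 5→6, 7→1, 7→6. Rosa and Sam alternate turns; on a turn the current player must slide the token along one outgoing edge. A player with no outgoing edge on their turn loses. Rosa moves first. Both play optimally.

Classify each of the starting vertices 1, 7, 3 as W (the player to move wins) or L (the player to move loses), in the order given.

1: W, 7: W, 3: L

Positions with no move are L. A position that does have a move is losing for the player to move precisely when every available move leads to a winning position for the opponent. Fill in the labels:
Every edge goes from a vertex to one that appears earlier in the order 6, 4, 1, 2, 7, 5, 3, so processing vertices in that order labels each vertex after all of its successors.
6: no outgoing edge → L
4: no outgoing edge → L
1: reaches L-position 6 → W
2: reaches L-position 4 → W
7: reaches L-position 6 → W
5: reaches L-position 6 → W
3: only reaches 5(W), 7(W), 2(W), 1(W), all W → L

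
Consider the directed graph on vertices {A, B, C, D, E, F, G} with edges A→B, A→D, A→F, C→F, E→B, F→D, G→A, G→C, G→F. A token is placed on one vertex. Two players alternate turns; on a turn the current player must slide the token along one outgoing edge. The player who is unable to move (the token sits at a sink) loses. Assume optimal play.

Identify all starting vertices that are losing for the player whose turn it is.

Build the W/L table. Terminal = L. A non-terminal position is W if it has a move to some L; otherwise it is L.
Every edge goes from a vertex to one that appears earlier in the order D, B, F, C, A, G, E, so processing vertices in that order labels each vertex after all of its successors.
D: no outgoing edge → L
B: no outgoing edge → L
F: can move to D, which is L ⇒ W
C: the only move is to F(W), a W ⇒ L
A: can move to B, which is L ⇒ W
G: can move to C, which is L ⇒ W
E: can move to B, which is L ⇒ W
Reading off the rows marked L gives the requested list; there are 3 such vertices.

B, C, D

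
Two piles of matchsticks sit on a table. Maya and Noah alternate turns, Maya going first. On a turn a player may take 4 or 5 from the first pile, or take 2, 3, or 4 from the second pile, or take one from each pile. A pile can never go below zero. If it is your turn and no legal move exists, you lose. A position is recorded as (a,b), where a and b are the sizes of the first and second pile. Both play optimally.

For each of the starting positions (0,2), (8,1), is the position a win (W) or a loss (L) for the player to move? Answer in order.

(0,2): W, (8,1): L

Work bottom-up. With no move the player to move loses. Otherwise the position is W if at least one move leads to an L position for the opponent, and L if every move leads to a W.
No move ever increases a pile, so every position that can arise here has a ≤ 8 and b ≤ 2; it is enough to label the cells with 0 ≤ a ≤ 8 and 0 ≤ b ≤ 2.
Every move lowers a or b (never raises either), so fill the grid row by row in increasing a, and left to right within a row: each cell's successors are then already labelled.
      b=0  b=1  b=2
a=0:    L    L    W
a=1:    L    W    W
a=2:    L    W    W
a=3:    L    W    W
a=4:    W    W    L
a=5:    W    W    L
a=6:    W    L    L
a=7:    W    L    W
a=8:    W    L    W
Cells with no legal move (terminal, hence L): (0,0), (0,1), (1,0), (2,0), (3,0).
The remaining L cells, each justified by listing all of its moves:
(4,2): moves to (0,2)(W), (4,0)(W), (3,1)(W); every one is W ⇒ L
(5,2): moves to (1,2)(W), (0,2)(W), (5,0)(W), (4,1)(W); every one is W ⇒ L
(6,1): moves to (2,1)(W), (1,1)(W), (5,0)(W); every one is W ⇒ L
(6,2): moves to (2,2)(W), (1,2)(W), (6,0)(W), (5,1)(W); every one is W ⇒ L
(7,1): moves to (3,1)(W), (2,1)(W), (6,0)(W); every one is W ⇒ L
(8,1): moves to (4,1)(W), (3,1)(W), (7,0)(W); every one is W ⇒ L
Every other cell has at least one move into one of the L cells above, so it is W.
(0,2): the move to (0,0) reaches an L cell, so W
(8,1): one of the L cells justified above, so L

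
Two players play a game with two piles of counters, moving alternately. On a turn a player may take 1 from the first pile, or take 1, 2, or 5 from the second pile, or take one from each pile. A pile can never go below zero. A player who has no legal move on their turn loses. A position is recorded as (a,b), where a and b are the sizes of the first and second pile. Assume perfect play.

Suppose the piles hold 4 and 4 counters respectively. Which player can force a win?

Use the standard recursion: the mover loses at a terminal position; elsewhere, the mover wins exactly when some move hands the opponent an L position.
No move ever increases a pile, so every position that can arise here has a ≤ 4 and b ≤ 4; it is enough to label the cells with 0 ≤ a ≤ 4 and 0 ≤ b ≤ 4.
Every move lowers a or b (never raises either), so fill the grid row by row in increasing a, and left to right within a row: each cell's successors are then already labelled.
      b=0  b=1  b=2  b=3  b=4
a=0:    L    W    W    L    W
a=1:    W    W    L    W    W
a=2:    L    W    W    W    L
a=3:    W    W    L    W    W
a=4:    L    W    W    W    L
Cells with no legal move (terminal, hence L): (0,0).
The remaining L cells, each justified by listing all of its moves:
(0,3): L (options (0,2)(W), (0,1)(W) are all W)
(1,2): L (options (0,2)(W), (1,1)(W), (1,0)(W), (0,1)(W) are all W)
(2,0): L (sole option (1,0)(W) is W)
(2,4): L (options (1,4)(W), (2,3)(W), (2,2)(W), (1,3)(W) are all W)
(3,2): L (options (2,2)(W), (3,1)(W), (3,0)(W), (2,1)(W) are all W)
(4,0): L (sole option (3,0)(W) is W)
(4,4): L (options (3,4)(W), (4,3)(W), (4,2)(W), (3,3)(W) are all W)
Every other cell has at least one move into one of the L cells above, so it is W.
The starting position (4,4) is L: whatever the player to move does, the opponent receives a W position.

The second player wins.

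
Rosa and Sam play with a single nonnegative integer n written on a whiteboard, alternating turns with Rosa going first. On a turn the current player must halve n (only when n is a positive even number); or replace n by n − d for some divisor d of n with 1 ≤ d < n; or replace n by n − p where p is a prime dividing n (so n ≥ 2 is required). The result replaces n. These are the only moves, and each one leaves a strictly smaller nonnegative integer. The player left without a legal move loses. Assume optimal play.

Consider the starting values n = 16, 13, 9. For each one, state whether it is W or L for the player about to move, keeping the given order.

16: W, 13: W, 9: L

Work bottom-up. With no move the player to move loses. Otherwise the position is W if at least one move leads to an L position for the opponent, and L if every move leads to a W.
n=0: no move → L
n=1: no move → L
n=2: can move to 0, which is L ⇒ W
n=3: can move to 0, which is L ⇒ W
n=4: moves to 2(W), 3(W); every one is W ⇒ L
n=5: can move to 0, which is L ⇒ W
n=6: can move to 4, which is L ⇒ W
n=7: can move to 0, which is L ⇒ W
n=8: can move to 4, which is L ⇒ W
n=9: moves to 6(W), 8(W); every one is W ⇒ L
n=10: can move to 9, which is L ⇒ W
n=11: can move to 0, which is L ⇒ W
n=12: can move to 9, which is L ⇒ W
n=13: can move to 0, which is L ⇒ W
n=14: moves to 7(W), 12(W), 13(W); every one is W ⇒ L
n=15: can move to 14, which is L ⇒ W
n=16: can move to 14, which is L ⇒ W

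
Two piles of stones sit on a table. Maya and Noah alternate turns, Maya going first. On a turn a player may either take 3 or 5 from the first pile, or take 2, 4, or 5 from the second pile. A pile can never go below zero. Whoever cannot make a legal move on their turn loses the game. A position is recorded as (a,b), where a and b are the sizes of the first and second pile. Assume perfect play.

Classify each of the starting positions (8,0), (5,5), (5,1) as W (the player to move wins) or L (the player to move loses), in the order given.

Work bottom-up. With no move the player to move loses. Otherwise the position is W if at least one move leads to an L position for the opponent, and L if every move leads to a W.
No move ever increases a pile, so every position that can arise here has a ≤ 8 and b ≤ 5; it is enough to label the cells with 0 ≤ a ≤ 8 and 0 ≤ b ≤ 5.
Every move lowers a or b (never raises either), so fill the grid row by row in increasing a, and left to right within a row: each cell's successors are then already labelled.
      b=0  b=1  b=2  b=3  b=4  b=5
a=0:    L    L    W    W    W    W
a=1:    L    L    W    W    W    W
a=2:    L    L    W    W    W    W
a=3:    W    W    L    L    W    W
a=4:    W    W    L    L    W    W
a=5:    W    W    L    L    W    W
a=6:    W    W    W    W    L    L
a=7:    W    W    W    W    L    L
a=8:    L    L    W    W    W    W
Cells with no legal move (terminal, hence L): (0,0), (0,1), (1,0), (1,1), (2,0), (2,1).
The remaining L cells, each justified by listing all of its moves:
(3,2): moves to (0,2)(W), (3,0)(W); every one is W ⇒ L
(3,3): moves to (0,3)(W), (3,1)(W); every one is W ⇒ L
(4,2): moves to (1,2)(W), (4,0)(W); every one is W ⇒ L
(4,3): moves to (1,3)(W), (4,1)(W); every one is W ⇒ L
(5,2): moves to (2,2)(W), (0,2)(W), (5,0)(W); every one is W ⇒ L
(5,3): moves to (2,3)(W), (0,3)(W), (5,1)(W); every one is W ⇒ L
(6,4): moves to (3,4)(W), (1,4)(W), (6,2)(W), (6,0)(W); every one is W ⇒ L
(6,5): moves to (3,5)(W), (1,5)(W), (6,3)(W), (6,1)(W), (6,0)(W); every one is W ⇒ L
(7,4): moves to (4,4)(W), (2,4)(W), (7,2)(W), (7,0)(W); every one is W ⇒ L
(7,5): moves to (4,5)(W), (2,5)(W), (7,3)(W), (7,1)(W), (7,0)(W); every one is W ⇒ L
(8,0): moves to (5,0)(W), (3,0)(W); every one is W ⇒ L
(8,1): moves to (5,1)(W), (3,1)(W); every one is W ⇒ L
Every other cell has at least one move into one of the L cells above, so it is W.
(8,0): one of the L cells justified above, so L
(5,5): the move to (5,3) reaches an L cell, so W
(5,1): the move to (2,1) reaches an L cell, so W

(8,0): L, (5,5): W, (5,1): W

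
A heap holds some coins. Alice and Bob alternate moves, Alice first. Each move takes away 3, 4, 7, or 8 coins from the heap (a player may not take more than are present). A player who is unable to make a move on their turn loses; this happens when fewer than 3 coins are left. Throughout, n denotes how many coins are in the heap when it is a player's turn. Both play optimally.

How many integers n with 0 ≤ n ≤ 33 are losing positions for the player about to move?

Classify positions by backward induction: terminal positions (no move available) are L. From any other position, the mover wins iff some move reaches an L.
n=0: no move → L
n=1: no move → L
n=2: no move → L
n=3: reaches L-position 0 → W
n=4: reaches L-position 1 → W
n=5: reaches L-position 2 → W
n=6: reaches L-position 2 → W
n=7: reaches L-position 0 → W
n=8: reaches L-position 1 → W
n=9: reaches L-position 2 → W
n=10: reaches L-position 2 → W
n=11: only reaches 8(W), 7(W), 4(W), 3(W), all W → L
n=12: only reaches 9(W), 8(W), 5(W), 4(W), all W → L
n=13: only reaches 10(W), 9(W), 6(W), 5(W), all W → L
n=14: reaches L-position 11 → W
n=15: reaches L-position 12 → W
n=16: reaches L-position 13 → W
n=17: reaches L-position 13 → W
n=18: reaches L-position 11 → W
n=19: reaches L-position 12 → W
n=20: reaches L-position 13 → W
n=21: reaches L-position 13 → W
n=22: only reaches 19(W), 18(W), 15(W), 14(W), all W → L
n=23: only reaches 20(W), 19(W), 16(W), 15(W), all W → L
n=24: only reaches 21(W), 20(W), 17(W), 16(W), all W → L
n=25: reaches L-position 22 → W
n=26: reaches L-position 23 → W
n=27: reaches L-position 24 → W
n=28: reaches L-position 24 → W
n=29: reaches L-position 22 → W
n=30: reaches L-position 23 → W
n=31: reaches L-position 24 → W
n=32: reaches L-position 24 → W
n=33: only reaches 30(W), 29(W), 26(W), 25(W), all W → L
L entries with 0 ≤ n ≤ 33: n = 0, 1, 2, 11, 12, 13, 22, 23, 24, 33; that makes 10.

10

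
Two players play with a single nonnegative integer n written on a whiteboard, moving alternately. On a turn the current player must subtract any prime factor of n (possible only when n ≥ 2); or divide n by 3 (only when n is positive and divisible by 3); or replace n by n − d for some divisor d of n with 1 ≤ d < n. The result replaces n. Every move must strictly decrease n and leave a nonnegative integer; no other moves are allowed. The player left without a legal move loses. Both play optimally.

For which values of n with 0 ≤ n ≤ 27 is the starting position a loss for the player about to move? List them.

Use the standard recursion: the mover loses at a terminal position; elsewhere, the mover wins exactly when some move hands the opponent an L position.
n=0: no move → L
n=1: no move → L
n=2: reaches L-position 0 → W
n=3: reaches L-position 0 → W
n=4: only reaches 2(W), 3(W), all W → L
n=5: reaches L-position 0 → W
n=6: reaches L-position 4 → W
n=7: reaches L-position 0 → W
n=8: reaches L-position 4 → W
n=9: only reaches 3(W), 6(W), 8(W), all W → L
n=10: reaches L-position 9 → W
n=11: reaches L-position 0 → W
n=12: reaches L-position 4 → W
n=13: reaches L-position 0 → W
n=14: only reaches 7(W), 12(W), 13(W), all W → L
n=15: reaches L-position 14 → W
n=16: reaches L-position 14 → W
n=17: reaches L-position 0 → W
n=18: reaches L-position 9 → W
n=19: reaches L-position 0 → W
n=20: only reaches 10(W), 15(W), 16(W), 18(W), 19(W), all W → L
n=21: reaches L-position 14 → W
n=22: reaches L-position 20 → W
n=23: reaches L-position 0 → W
n=24: reaches L-position 20 → W
n=25: reaches L-position 20 → W
n=26: only reaches 13(W), 24(W), 25(W), all W → L
n=27: reaches L-position 9 → W
The losing starting values of n are exactly the entries labelled L in this table (7 of them).

0, 1, 4, 9, 14, 20, 26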